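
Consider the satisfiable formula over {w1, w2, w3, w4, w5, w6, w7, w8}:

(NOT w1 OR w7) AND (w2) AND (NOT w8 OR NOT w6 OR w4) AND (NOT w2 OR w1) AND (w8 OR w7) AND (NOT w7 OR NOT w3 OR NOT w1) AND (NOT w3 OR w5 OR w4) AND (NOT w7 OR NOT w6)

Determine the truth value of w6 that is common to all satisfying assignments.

False

Suppose w6 = true.
Unit clause (w2) forces w2 = true.
Unit clause (w1) forces w1 = true.
Unit clause (w7) forces w7 = true.
That conflicts with the unit clause (NOT w7).
So every satisfying assignment has w6 = False.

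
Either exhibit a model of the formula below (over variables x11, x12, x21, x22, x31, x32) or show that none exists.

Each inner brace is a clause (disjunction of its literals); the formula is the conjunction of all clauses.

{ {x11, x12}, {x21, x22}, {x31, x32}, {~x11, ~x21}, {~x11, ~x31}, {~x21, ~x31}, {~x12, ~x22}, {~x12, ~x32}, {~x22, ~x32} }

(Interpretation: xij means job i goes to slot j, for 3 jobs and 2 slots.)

UNSATISFIABLE

Branch on x11: set x11 = 1.
(~x21) alone gives x21 = 0.
(x22) alone gives x22 = 1.
(~x31) alone gives x31 = 0.
(x32) alone gives x32 = 1.
That conflicts with the unit clause (~x32).
So x11 must be the other value — set x11 = 0.
(x12) alone gives x12 = 1.
(~x22) alone gives x22 = 0.
(x21) alone gives x21 = 1.
(~x31) alone gives x31 = 0.
(x32) alone gives x32 = 1.
That conflicts with the unit clause (~x32).
Either choice for x11 ends in contradiction.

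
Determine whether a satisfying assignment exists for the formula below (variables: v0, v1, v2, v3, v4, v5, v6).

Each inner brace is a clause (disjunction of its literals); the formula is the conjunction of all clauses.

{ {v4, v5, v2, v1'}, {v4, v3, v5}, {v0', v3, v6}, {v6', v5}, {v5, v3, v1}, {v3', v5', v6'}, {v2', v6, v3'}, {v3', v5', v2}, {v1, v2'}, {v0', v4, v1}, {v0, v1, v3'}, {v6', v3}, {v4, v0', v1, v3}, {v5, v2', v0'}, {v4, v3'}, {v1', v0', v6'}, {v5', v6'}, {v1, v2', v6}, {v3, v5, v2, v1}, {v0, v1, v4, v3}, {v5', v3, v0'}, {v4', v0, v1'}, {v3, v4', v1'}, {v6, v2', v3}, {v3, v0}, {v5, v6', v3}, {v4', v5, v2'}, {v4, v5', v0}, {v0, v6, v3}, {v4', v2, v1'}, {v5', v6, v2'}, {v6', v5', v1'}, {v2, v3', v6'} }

Yes, satisfiable

Case v6 = 0:
Case v0 = 1:
(v3) alone gives v3 = 1.
(v2') alone gives v2 = 0.
(v5') alone gives v5 = 0.
(v4) alone gives v4 = 1.
(v1') alone gives v1 = 0.
This assignment satisfies each clause.
A satisfying assignment: v0 ↦ 1,  v1 ↦ 0,  v2 ↦ 0,  v3 ↦ 1,  v4 ↦ 1,  v5 ↦ 0,  v6 ↦ 0.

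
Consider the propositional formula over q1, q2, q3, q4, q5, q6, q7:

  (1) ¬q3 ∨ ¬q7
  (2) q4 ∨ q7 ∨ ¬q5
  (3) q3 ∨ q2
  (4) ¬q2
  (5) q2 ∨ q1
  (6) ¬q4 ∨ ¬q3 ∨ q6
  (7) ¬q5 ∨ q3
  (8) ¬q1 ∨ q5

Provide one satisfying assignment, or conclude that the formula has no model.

(¬q2) alone gives q2 = False.
(q3) alone gives q3 = True.
(¬q7) alone gives q7 = False.
(q1) alone gives q1 = True.
(q5) alone gives q5 = True.
(q4) alone gives q4 = True.
(q6) alone gives q6 = True.
This assignment satisfies each clause.

q1: True; q2: False; q3: True; q4: True; q5: True; q6: True; q7: False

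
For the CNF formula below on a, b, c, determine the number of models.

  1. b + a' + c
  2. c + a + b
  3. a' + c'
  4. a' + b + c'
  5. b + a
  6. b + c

3

There are 2^3 = 8 truth assignments over (a, b, c).
Split on a. With a = 1, the clauses containing a are satisfied and a' drops from the rest; 1 of the 2^2 = 4 assignments to the other variables satisfy what remains.
With a = 0, by the same count on the reduced clause set, 2 assignments work.
(One model: a=F, b=T, c=F.)
Total: 1 + 2 = 3.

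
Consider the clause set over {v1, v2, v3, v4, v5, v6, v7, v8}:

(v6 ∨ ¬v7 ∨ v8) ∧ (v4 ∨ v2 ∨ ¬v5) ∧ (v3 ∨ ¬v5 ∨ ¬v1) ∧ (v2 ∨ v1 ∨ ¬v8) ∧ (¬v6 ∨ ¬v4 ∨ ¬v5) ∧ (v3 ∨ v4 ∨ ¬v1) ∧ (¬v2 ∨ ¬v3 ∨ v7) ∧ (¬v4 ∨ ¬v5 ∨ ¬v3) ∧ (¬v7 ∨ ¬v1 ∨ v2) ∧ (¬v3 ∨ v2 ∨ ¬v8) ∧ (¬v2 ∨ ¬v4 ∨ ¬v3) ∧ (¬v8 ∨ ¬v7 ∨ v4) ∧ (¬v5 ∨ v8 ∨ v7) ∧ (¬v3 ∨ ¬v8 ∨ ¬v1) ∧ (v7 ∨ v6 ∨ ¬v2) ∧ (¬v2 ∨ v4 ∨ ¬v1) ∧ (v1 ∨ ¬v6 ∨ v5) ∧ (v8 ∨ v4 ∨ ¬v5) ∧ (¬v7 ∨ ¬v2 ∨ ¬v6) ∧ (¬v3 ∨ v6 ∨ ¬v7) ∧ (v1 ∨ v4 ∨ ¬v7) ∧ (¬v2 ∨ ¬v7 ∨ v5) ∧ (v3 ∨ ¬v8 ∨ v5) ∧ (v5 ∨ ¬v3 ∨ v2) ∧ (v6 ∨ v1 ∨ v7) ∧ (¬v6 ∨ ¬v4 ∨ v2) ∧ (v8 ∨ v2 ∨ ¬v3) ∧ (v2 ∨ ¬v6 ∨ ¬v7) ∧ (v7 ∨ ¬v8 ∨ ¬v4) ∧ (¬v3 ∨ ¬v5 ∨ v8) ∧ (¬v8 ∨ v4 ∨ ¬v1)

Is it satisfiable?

Case v6 = True:
Case v4 = False:
Case v2 = True:
From the singleton clause (¬v1), v1 = False.
From the singleton clause (v5), v5 = True.
From the singleton clause (v8), v8 = True.
From the singleton clause (¬v7), v7 = False.
From the singleton clause (¬v3), v3 = False.
This assignment satisfies each clause.
A satisfying assignment: v1=False; v2=True; v3=False; v4=False; v5=True; v6=True; v7=False; v8=True.

Satisfiable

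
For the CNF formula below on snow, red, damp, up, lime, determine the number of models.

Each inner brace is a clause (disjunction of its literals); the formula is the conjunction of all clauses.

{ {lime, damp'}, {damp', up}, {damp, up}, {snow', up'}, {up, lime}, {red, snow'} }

6

There are 2^5 = 32 truth assignments over (snow, red, damp, up, lime).
Split on snow. With snow = 1, the clauses containing snow are satisfied and snow' drops from the rest; 0 of the 2^4 = 16 assignments to the other variables satisfy what remains.
With snow = 0, by the same count on the reduced clause set, 6 assignments work.
(One model: snow=F, red=F, damp=F, up=T, lime=F.)
Total: 0 + 6 = 6.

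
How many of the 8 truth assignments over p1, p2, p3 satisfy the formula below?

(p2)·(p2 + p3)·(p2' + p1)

2

There are 2^3 = 8 truth assignments over (p1, p2, p3).
Split on p3. With p3 = 1, the clauses containing p3 are satisfied and p3' drops from the rest; 1 of the 2^2 = 4 assignments to the other variables satisfy what remains.
With p3 = 0, by the same count on the reduced clause set, 1 assignment works.
(One model: p1=T, p2=T, p3=F.)
Total: 1 + 1 = 2.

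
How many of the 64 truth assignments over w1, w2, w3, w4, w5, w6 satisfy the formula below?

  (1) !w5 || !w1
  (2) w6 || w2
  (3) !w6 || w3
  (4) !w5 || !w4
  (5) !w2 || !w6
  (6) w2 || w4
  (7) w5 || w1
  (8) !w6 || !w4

6

There are 2^6 = 64 truth assignments over (w1, w2, w3, w4, w5, w6).
Split on w6. With w6 = true, the clauses containing w6 are satisfied and !w6 drops from the rest; 0 of the 2^5 = 32 assignments to the other variables satisfy what remains.
With w6 = false, by the same count on the reduced clause set, 6 assignments work.
Total: 0 + 6 = 6.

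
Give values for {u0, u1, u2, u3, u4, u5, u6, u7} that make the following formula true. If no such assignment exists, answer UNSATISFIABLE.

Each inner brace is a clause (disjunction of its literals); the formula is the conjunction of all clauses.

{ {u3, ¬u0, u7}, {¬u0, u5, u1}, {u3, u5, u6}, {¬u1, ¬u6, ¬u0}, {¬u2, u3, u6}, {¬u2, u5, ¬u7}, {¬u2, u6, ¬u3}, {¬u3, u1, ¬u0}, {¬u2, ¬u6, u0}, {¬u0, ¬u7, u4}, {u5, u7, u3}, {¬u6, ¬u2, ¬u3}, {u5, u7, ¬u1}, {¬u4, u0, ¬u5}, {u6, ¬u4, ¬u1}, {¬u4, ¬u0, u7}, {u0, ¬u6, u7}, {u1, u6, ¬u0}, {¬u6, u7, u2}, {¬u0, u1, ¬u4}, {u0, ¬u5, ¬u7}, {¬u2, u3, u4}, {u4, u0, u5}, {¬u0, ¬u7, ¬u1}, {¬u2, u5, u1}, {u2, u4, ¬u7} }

Suppose u3 = False.
Suppose u0 = False.
Suppose u5 = True.
Unit clause (¬u4) forces u4 = False.
Unit clause (¬u7) forces u7 = False.
Unit clause (¬u6) forces u6 = False.
Unit clause (¬u2) forces u2 = False.
Every clause is now satisfied; u1 is unconstrained.

u0=False; u1=True; u2=False; u3=False; u4=False; u5=True; u6=False; u7=False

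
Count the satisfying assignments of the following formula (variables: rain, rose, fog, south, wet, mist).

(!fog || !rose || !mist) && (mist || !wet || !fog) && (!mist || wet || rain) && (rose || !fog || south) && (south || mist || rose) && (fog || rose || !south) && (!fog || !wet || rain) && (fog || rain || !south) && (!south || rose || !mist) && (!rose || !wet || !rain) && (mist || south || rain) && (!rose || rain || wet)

12

There are 2^6 = 64 truth assignments over (rain, rose, fog, south, wet, mist).
Split on mist. With mist = true, the clauses containing mist are satisfied and !mist drops from the rest; 6 of the 2^5 = 32 assignments to the other variables satisfy what remains.
With mist = false, by the same count on the reduced clause set, 6 assignments work.
(One model: rain=F, rose=F, fog=F, south=F, wet=T, mist=T.)
Total: 6 + 6 = 12.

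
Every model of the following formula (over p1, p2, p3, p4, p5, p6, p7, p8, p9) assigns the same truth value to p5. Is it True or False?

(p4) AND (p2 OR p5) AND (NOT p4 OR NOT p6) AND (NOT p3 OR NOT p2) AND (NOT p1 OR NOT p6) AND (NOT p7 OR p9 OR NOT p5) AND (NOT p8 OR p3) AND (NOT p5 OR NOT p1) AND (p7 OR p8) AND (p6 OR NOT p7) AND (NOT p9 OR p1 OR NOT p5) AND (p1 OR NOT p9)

True

Suppose p5 = false.
The clause (p4) is unit, so p4 = true.
The clause (p2) is unit, so p2 = true.
The clause (NOT p6) is unit, so p6 = false.
The clause (NOT p3) is unit, so p3 = false.
The clause (NOT p8) is unit, so p8 = false.
The clause (p7) is unit, so p7 = true.
But (NOT p7) is also a unit clause — contradiction.
So every satisfying assignment has p5 = True.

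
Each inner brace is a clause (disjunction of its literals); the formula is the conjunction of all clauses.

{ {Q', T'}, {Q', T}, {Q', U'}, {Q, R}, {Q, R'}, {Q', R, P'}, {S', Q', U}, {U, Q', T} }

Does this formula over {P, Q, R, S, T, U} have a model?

No

Branch on Q: set Q = 0.
The clause (R) is unit, so R = 1.
But (R') is also a unit clause — contradiction.
Backtrack on Q: now try Q = 1.
The clause (T') is unit, so T = 0.
But (T) is also a unit clause — contradiction.
Neither Q = 1 nor Q = 0 works.
No assignment satisfies every clause.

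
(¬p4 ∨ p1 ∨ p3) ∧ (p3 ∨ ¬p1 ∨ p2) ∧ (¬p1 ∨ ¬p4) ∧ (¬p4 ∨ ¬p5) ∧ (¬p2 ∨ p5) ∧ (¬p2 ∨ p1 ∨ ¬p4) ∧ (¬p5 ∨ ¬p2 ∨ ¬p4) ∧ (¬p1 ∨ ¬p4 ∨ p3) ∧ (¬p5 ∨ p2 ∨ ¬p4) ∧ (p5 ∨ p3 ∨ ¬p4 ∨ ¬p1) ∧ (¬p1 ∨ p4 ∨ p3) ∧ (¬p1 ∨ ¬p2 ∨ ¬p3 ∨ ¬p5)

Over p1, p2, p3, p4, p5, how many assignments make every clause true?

9

There are 2^5 = 32 truth assignments over (p1, p2, p3, p4, p5).
Split on p1. With p1 = True, the clauses containing p1 are satisfied and ¬p1 drops from the rest; 2 of the 2^4 = 16 assignments to the other variables satisfy what remains.
With p1 = False, by the same count on the reduced clause set, 7 assignments work.
Total: 2 + 7 = 9.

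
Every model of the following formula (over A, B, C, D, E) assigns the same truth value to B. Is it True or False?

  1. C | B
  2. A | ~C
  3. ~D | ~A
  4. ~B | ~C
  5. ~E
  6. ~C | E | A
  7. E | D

True

Suppose B = 0.
Unit clause (C) forces C = 1.
Unit clause (A) forces A = 1.
Unit clause (~D) forces D = 0.
Unit clause (~E) forces E = 0.
That conflicts with the unit clause (E).
So every satisfying assignment has B = True.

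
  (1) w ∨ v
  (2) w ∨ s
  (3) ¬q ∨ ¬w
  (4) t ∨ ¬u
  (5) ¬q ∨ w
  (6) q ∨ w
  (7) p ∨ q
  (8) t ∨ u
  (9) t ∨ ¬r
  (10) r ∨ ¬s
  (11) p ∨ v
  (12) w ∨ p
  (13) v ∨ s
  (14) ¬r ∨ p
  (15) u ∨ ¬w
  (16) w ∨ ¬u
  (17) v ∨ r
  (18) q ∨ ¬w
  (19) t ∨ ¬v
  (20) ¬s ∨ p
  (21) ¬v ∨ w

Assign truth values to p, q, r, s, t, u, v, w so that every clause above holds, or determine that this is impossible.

Suppose w = True.
Unit clause (¬q) forces q = False.
But (q) is also a unit clause — contradiction.
That branch fails; take w = False instead.
Unit clause (v) forces v = True.
But (¬v) is also a unit clause — contradiction.
Both values of w lead to a conflict.

UNSATISFIABLE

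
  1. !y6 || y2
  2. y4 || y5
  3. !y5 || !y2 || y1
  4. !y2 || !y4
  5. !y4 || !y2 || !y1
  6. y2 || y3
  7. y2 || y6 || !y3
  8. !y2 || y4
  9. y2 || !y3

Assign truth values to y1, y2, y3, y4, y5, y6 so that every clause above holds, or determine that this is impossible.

UNSATISFIABLE

Branch on y6: set y6 = false.
Branch on y4: set y4 = true.
The clause (!y2) is unit, so y2 = false.
The clause (y3) is unit, so y3 = true.
But (!y3) is also a unit clause — contradiction.
Undo y4 and try y4 = false.
The clause (y5) is unit, so y5 = true.
The clause (!y2) is unit, so y2 = false.
The clause (y3) is unit, so y3 = true.
But (!y3) is also a unit clause — contradiction.
Either choice for y4 ends in contradiction.
Undo y6 and try y6 = true.
The clause (y2) is unit, so y2 = true.
The clause (!y4) is unit, so y4 = false.
But (y4) is also a unit clause — contradiction.
Either choice for y6 ends in contradiction.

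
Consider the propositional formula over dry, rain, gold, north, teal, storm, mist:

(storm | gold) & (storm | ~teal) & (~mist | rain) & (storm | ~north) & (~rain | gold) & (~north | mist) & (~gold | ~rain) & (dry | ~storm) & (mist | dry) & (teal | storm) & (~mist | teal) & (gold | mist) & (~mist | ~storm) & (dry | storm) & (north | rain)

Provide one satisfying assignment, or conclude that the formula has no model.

Suppose storm = 1.
The clause (dry) is unit, so dry = 1.
The clause (~mist) is unit, so mist = 0.
The clause (~north) is unit, so north = 0.
The clause (gold) is unit, so gold = 1.
The clause (~rain) is unit, so rain = 0.
But (rain) is also a unit clause — contradiction.
Undo storm and try storm = 0.
The clause (gold) is unit, so gold = 1.
The clause (~teal) is unit, so teal = 0.
But (teal) is also a unit clause — contradiction.
Both values of storm lead to a conflict.

UNSATISFIABLE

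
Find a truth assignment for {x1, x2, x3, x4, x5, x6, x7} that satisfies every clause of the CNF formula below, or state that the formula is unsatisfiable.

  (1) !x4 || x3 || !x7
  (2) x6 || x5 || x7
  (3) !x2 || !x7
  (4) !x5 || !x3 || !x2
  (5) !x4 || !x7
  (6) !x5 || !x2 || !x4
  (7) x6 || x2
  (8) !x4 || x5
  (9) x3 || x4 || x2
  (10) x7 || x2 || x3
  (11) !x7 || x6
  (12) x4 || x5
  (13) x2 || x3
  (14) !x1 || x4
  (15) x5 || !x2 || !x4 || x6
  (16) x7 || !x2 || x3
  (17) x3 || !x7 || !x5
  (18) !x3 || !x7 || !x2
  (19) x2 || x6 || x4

x1 ↦ true,  x2 ↦ false,  x3 ↦ true,  x4 ↦ true,  x5 ↦ true,  x6 ↦ true,  x7 ↦ false

Case x2 = false:
The clause (x6) is unit, so x6 = true.
The clause (x3) is unit, so x3 = true.
Case x4 = true:
The clause (!x7) is unit, so x7 = false.
The clause (x5) is unit, so x5 = true.
All clauses hold; x1 can take either value.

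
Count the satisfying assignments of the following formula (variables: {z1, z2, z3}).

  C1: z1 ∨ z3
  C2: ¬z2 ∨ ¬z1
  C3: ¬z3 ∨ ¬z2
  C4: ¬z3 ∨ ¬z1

There are 2^3 = 8 truth assignments over (z1, z2, z3).
Check each against the 4 clauses (columns in the order z1, z2, z3):
  F F F  ✗ fails (z1 ∨ z3)
  F F T  ✓ satisfies all
  F T F  ✗ fails (z1 ∨ z3)
  F T T  ✗ fails (¬z3 ∨ ¬z2)
  T F F  ✓ satisfies all
  T F T  ✗ fails (¬z3 ∨ ¬z1)
  T T F  ✗ fails (¬z2 ∨ ¬z1)
  T T T  ✗ fails (¬z2 ∨ ¬z1)
2 of the 8 rows are models.

2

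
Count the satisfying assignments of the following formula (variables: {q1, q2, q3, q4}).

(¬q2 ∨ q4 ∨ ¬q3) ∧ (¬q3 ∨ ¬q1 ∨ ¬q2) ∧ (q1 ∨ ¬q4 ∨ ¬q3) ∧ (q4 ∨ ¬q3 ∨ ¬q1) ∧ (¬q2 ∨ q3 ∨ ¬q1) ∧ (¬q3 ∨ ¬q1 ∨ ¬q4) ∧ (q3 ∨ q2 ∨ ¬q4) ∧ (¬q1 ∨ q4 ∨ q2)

There are 2^4 = 16 truth assignments over (q1, q2, q3, q4).
Check each against the 8 clauses (columns in the order q1, q2, q3, q4):
  F F F F  ✓ satisfies all
  F F F T  ✗ fails (q3 ∨ q2 ∨ ¬q4)
  F F T F  ✓ satisfies all
  F F T T  ✗ fails (q1 ∨ ¬q4 ∨ ¬q3)
  F T F F  ✓ satisfies all
  F T F T  ✓ satisfies all
  F T T F  ✗ fails (¬q2 ∨ q4 ∨ ¬q3)
  F T T T  ✗ fails (q1 ∨ ¬q4 ∨ ¬q3)
  T F F F  ✗ fails (¬q1 ∨ q4 ∨ q2)
  T F F T  ✗ fails (q3 ∨ q2 ∨ ¬q4)
  T F T F  ✗ fails (q4 ∨ ¬q3 ∨ ¬q1)
  T F T T  ✗ fails (¬q3 ∨ ¬q1 ∨ ¬q4)
  T T F F  ✗ fails (¬q2 ∨ q3 ∨ ¬q1)
  T T F T  ✗ fails (¬q2 ∨ q3 ∨ ¬q1)
  T T T F  ✗ fails (¬q2 ∨ q4 ∨ ¬q3)
  T T T T  ✗ fails (¬q3 ∨ ¬q1 ∨ ¬q2)
4 of the 16 rows are models.

4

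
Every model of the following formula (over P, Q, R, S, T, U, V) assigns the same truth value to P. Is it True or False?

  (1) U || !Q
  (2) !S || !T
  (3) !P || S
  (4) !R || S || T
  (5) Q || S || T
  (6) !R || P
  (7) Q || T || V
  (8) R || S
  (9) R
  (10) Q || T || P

Suppose P = false.
The clause (!R) is unit, so R = false.
That conflicts with the unit clause (R).
So every satisfying assignment has P = True.

True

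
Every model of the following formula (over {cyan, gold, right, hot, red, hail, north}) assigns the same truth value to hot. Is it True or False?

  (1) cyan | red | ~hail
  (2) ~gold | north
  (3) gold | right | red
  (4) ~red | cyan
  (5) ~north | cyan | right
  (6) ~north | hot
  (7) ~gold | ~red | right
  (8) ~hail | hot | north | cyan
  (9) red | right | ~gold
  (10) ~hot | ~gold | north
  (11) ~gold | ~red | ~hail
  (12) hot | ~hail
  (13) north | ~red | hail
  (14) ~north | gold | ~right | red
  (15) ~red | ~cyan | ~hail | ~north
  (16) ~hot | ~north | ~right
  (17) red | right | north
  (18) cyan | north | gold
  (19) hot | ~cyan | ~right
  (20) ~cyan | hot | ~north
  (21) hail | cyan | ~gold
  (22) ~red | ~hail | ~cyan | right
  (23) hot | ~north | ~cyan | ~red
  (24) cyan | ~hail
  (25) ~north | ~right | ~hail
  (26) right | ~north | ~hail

True

Suppose hot = 0.
(~north) alone gives north = 0.
(~gold) alone gives gold = 0.
(~hail) alone gives hail = 0.
(~red) alone gives red = 0.
(right) alone gives right = 1.
(cyan) alone gives cyan = 1.
That conflicts with the unit clause (~cyan).
So every satisfying assignment has hot = True.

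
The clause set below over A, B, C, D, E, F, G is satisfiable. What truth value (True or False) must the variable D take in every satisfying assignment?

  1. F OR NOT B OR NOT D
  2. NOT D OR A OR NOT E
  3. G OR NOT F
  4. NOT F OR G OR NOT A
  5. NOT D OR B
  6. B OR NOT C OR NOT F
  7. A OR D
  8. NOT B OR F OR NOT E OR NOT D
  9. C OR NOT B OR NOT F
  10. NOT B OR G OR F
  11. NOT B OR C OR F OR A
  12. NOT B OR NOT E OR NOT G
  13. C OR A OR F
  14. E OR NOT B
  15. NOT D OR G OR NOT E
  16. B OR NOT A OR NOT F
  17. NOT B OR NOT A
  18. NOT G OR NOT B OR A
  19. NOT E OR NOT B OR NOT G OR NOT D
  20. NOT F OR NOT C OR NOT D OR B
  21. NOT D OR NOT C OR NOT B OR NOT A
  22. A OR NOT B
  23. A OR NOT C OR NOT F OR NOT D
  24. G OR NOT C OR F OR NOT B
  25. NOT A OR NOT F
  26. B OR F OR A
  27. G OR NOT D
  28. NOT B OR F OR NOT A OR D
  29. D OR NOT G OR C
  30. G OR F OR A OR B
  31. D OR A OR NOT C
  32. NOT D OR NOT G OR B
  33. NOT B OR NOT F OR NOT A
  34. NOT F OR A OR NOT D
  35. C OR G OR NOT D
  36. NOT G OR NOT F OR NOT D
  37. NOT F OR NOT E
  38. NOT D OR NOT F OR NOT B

False

Suppose D = true.
The clause (B) is unit, so B = true.
The clause (F) is unit, so F = true.
But (NOT F) is also a unit clause — contradiction.
So every satisfying assignment has D = False.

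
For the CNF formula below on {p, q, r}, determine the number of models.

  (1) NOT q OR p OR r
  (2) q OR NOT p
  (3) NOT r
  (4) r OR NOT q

1

There are 2^3 = 8 truth assignments over (p, q, r).
Check each against the 4 clauses (columns in the order p, q, r):
  F F F  ✓ satisfies all
  F F T  ✗ fails (NOT r)
  F T F  ✗ fails (NOT q OR p OR r)
  F T T  ✗ fails (NOT r)
  T F F  ✗ fails (q OR NOT p)
  T F T  ✗ fails (q OR NOT p)
  T T F  ✗ fails (r OR NOT q)
  T T T  ✗ fails (NOT r)
1 of the 8 rows is a model.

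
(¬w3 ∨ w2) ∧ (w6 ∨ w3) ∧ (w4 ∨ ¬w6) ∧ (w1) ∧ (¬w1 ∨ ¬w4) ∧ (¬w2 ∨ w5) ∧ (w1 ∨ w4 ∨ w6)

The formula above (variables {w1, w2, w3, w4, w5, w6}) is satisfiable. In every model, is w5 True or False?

True

Suppose w5 = False.
Unit clause (w1) forces w1 = True.
Unit clause (¬w4) forces w4 = False.
Unit clause (¬w6) forces w6 = False.
Unit clause (w3) forces w3 = True.
Unit clause (w2) forces w2 = True.
But (¬w2) is also a unit clause — contradiction.
So every satisfying assignment has w5 = True.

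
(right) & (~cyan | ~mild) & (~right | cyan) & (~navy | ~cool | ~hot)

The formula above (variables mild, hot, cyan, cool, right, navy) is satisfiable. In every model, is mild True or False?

Suppose mild = 1.
(right) alone gives right = 1.
(~cyan) alone gives cyan = 0.
That conflicts with the unit clause (cyan).
So every satisfying assignment has mild = False.

False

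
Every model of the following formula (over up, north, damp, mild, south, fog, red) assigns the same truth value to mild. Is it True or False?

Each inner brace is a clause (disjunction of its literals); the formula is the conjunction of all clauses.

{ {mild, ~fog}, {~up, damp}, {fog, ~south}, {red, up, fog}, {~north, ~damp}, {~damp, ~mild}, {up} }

Suppose mild = 1.
Unit clause (~damp) forces damp = 0.
Unit clause (~up) forces up = 0.
Now (up) is unsatisfied and unit — conflict.
So every satisfying assignment has mild = False.

False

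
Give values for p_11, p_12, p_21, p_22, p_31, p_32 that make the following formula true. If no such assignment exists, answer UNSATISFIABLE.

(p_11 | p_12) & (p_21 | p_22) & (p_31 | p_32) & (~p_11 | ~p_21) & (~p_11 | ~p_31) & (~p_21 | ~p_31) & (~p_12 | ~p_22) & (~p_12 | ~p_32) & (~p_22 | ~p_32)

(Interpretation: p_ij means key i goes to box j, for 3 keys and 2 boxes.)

UNSATISFIABLE

Branch on p_11: set p_11 = 1.
The clause (~p_21) is unit, so p_21 = 0.
The clause (p_22) is unit, so p_22 = 1.
The clause (~p_31) is unit, so p_31 = 0.
The clause (p_32) is unit, so p_32 = 1.
That conflicts with the unit clause (~p_32).
Undo p_11 and try p_11 = 0.
The clause (p_12) is unit, so p_12 = 1.
The clause (~p_22) is unit, so p_22 = 0.
The clause (p_21) is unit, so p_21 = 1.
The clause (~p_31) is unit, so p_31 = 0.
The clause (p_32) is unit, so p_32 = 1.
That conflicts with the unit clause (~p_32).
Neither p_11 = 1 nor p_11 = 0 works.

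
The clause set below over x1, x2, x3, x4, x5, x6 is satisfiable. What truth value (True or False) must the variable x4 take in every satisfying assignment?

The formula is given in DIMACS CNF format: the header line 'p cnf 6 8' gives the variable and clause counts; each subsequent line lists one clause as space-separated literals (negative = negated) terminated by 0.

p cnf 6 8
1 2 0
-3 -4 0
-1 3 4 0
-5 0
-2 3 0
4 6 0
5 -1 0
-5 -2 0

Suppose x4 = True.
The clause (¬x3) is unit, so x3 = False.
The clause (¬x5) is unit, so x5 = False.
The clause (¬x2) is unit, so x2 = False.
The clause (x1) is unit, so x1 = True.
That conflicts with the unit clause (¬x1).
So every satisfying assignment has x4 = False.

False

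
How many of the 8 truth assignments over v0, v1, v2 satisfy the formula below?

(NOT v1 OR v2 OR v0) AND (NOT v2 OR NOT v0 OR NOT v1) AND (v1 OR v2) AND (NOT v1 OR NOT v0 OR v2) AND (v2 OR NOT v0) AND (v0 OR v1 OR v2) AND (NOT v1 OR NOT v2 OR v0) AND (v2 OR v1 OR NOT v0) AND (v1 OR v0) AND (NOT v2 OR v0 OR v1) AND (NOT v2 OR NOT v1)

There are 2^3 = 8 truth assignments over (v0, v1, v2).
Check each against the 11 clauses (columns in the order v0, v1, v2):
  F F F  ✗ fails (v1 OR v2)
  F F T  ✗ fails (v1 OR v0)
  F T F  ✗ fails (NOT v1 OR v2 OR v0)
  F T T  ✗ fails (NOT v1 OR NOT v2 OR v0)
  T F F  ✗ fails (v1 OR v2)
  T F T  ✓ satisfies all
  T T F  ✗ fails (NOT v1 OR NOT v0 OR v2)
  T T T  ✗ fails (NOT v2 OR NOT v0 OR NOT v1)
1 of the 8 rows is a model.

1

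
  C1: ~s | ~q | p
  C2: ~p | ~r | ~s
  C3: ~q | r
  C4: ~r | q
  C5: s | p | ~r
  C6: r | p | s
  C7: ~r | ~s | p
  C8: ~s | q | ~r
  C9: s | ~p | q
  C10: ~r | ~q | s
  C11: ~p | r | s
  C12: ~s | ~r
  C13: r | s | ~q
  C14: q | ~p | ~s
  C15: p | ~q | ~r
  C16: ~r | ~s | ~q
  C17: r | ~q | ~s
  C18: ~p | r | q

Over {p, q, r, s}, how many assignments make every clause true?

1

There are 2^4 = 16 truth assignments over (p, q, r, s).
Check each against the 18 clauses (columns in the order p, q, r, s):
  F F F F  ✗ fails (r | p | s)
  F F F T  ✓ satisfies all
  F F T F  ✗ fails (~r | q)
  F F T T  ✗ fails (~r | q)
  F T F F  ✗ fails (~q | r)
  F T F T  ✗ fails (~s | ~q | p)
  F T T F  ✗ fails (s | p | ~r)
  F T T T  ✗ fails (~s | ~q | p)
  T F F F  ✗ fails (s | ~p | q)
  T F F T  ✗ fails (q | ~p | ~s)
  T F T F  ✗ fails (~r | q)
  T F T T  ✗ fails (~p | ~r | ~s)
  T T F F  ✗ fails (~q | r)
  T T F T  ✗ fails (~q | r)
  T T T F  ✗ fails (~r | ~q | s)
  T T T T  ✗ fails (~p | ~r | ~s)
1 of the 16 rows is a model.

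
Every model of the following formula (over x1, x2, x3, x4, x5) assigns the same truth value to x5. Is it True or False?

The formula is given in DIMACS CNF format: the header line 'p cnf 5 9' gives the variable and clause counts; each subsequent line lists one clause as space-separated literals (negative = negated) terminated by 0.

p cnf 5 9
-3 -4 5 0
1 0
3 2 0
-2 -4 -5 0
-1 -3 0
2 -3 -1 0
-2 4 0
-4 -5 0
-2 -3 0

Suppose x5 = True.
The clause (x1) is unit, so x1 = True.
The clause (¬x3) is unit, so x3 = False.
The clause (x2) is unit, so x2 = True.
The clause (¬x4) is unit, so x4 = False.
Now (x4) is unsatisfied and unit — conflict.
So every satisfying assignment has x5 = False.

False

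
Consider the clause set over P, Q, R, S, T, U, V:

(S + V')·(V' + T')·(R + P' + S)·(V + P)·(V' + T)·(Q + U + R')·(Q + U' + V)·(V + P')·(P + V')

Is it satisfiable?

No, unsatisfiable

Case S = 1:
Case V = 0:
(P) alone gives P = 1.
That conflicts with the unit clause (P').
Backtrack on V: now try V = 1.
(T') alone gives T = 0.
That conflicts with the unit clause (T).
Either choice for V ends in contradiction.
Backtrack on S: now try S = 0.
(V') alone gives V = 0.
(P) alone gives P = 1.
That conflicts with the unit clause (P').
Either choice for S ends in contradiction.
No assignment satisfies every clause.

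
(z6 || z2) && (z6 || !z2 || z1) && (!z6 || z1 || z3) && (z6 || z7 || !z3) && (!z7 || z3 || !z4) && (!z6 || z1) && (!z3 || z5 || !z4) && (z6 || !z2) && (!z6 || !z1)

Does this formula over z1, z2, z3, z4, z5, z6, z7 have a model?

Suppose z6 = true.
From the singleton clause (z1), z1 = true.
Now (!z1) is unsatisfied and unit — conflict.
So z6 must be the other value — set z6 = false.
From the singleton clause (z2), z2 = true.
Now (!z2) is unsatisfied and unit — conflict.
Both values of z6 lead to a conflict.
No assignment satisfies every clause.

No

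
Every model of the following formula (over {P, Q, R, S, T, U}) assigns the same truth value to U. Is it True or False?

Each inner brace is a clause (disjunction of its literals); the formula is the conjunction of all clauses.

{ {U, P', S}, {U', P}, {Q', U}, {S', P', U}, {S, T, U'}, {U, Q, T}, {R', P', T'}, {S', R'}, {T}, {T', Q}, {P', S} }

True

Suppose U = 0.
From the singleton clause (Q'), Q = 0.
From the singleton clause (T), T = 1.
That conflicts with the unit clause (T').
So every satisfying assignment has U = True.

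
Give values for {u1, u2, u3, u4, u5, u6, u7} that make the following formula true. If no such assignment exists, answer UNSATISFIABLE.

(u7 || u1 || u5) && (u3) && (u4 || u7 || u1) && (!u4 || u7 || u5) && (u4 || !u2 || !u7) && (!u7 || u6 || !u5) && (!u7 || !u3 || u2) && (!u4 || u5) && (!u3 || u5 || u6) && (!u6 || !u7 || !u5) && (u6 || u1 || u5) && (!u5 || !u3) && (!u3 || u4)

From the singleton clause (u3), u3 = true.
From the singleton clause (!u5), u5 = false.
From the singleton clause (!u4), u4 = false.
Now (u4) is unsatisfied and unit — conflict.

UNSATISFIABLE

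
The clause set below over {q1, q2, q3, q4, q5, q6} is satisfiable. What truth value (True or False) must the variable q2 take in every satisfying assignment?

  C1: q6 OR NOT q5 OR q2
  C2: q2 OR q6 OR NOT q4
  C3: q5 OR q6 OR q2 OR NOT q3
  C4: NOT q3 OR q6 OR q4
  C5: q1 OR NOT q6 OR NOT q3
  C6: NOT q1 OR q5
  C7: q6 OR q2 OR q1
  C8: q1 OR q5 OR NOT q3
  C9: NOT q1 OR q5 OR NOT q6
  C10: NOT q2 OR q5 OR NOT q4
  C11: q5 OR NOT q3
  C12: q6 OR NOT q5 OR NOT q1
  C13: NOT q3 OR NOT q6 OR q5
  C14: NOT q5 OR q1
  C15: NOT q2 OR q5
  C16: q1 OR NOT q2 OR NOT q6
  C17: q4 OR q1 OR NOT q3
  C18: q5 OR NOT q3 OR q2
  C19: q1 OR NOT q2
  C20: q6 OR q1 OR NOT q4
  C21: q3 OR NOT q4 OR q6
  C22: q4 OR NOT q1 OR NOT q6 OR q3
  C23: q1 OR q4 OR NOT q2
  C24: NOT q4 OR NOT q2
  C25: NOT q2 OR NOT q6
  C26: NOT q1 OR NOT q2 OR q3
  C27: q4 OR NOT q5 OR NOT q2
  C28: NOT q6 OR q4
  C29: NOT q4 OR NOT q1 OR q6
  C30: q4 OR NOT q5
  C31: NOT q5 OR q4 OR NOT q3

False

Suppose q2 = true.
From the singleton clause (q5), q5 = true.
From the singleton clause (q1), q1 = true.
From the singleton clause (q6), q6 = true.
But (NOT q6) is also a unit clause — contradiction.
So every satisfying assignment has q2 = False.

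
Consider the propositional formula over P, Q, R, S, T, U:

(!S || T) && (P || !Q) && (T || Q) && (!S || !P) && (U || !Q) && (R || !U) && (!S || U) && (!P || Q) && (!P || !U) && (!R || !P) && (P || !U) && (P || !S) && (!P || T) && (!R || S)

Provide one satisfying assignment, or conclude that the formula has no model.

P: false, Q: false, R: false, S: false, T: true, U: false

Suppose S = false.
The clause (!R) is unit, so R = false.
The clause (!U) is unit, so U = false.
The clause (!Q) is unit, so Q = false.
The clause (T) is unit, so T = true.
The clause (!P) is unit, so P = false.
Every clause now holds.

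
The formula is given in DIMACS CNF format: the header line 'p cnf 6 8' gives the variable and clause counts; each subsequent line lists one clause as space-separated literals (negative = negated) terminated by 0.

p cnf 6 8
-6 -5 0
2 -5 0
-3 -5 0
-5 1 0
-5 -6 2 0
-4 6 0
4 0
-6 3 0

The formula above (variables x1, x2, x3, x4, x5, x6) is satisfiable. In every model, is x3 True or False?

Suppose x3 = False.
(x4) alone gives x4 = True.
(x6) alone gives x6 = True.
Now (¬x6) is unsatisfied and unit — conflict.
So every satisfying assignment has x3 = True.

True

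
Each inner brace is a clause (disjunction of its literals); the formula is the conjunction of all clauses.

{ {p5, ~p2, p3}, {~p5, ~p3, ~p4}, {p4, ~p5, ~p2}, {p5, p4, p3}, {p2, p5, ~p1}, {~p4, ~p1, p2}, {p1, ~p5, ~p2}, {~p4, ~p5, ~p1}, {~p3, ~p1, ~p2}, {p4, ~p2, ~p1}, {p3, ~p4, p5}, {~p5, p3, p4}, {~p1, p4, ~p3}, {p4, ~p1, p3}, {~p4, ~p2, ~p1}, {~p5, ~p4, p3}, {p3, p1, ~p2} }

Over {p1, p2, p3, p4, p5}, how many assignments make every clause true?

5

There are 2^5 = 32 truth assignments over (p1, p2, p3, p4, p5).
Split on p5. With p5 = 1, the clauses containing p5 are satisfied and ~p5 drops from the rest; 1 of the 2^4 = 16 assignments to the other variables satisfy what remains.
With p5 = 0, by the same count on the reduced clause set, 4 assignments work.
(One model: p1=F, p2=F, p3=T, p4=F, p5=F.)
Total: 1 + 4 = 5.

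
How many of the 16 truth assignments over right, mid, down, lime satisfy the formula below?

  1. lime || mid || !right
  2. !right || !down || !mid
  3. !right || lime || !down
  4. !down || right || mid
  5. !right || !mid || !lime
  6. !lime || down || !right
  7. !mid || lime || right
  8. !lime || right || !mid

4

There are 2^4 = 16 truth assignments over (right, mid, down, lime).
Check each against the 8 clauses (columns in the order right, mid, down, lime):
  F F F F  ✓ satisfies all
  F F F T  ✓ satisfies all
  F F T F  ✗ fails (!down || right || mid)
  F F T T  ✗ fails (!down || right || mid)
  F T F F  ✗ fails (!mid || lime || right)
  F T F T  ✗ fails (!lime || right || !mid)
  F T T F  ✗ fails (!mid || lime || right)
  F T T T  ✗ fails (!lime || right || !mid)
  T F F F  ✗ fails (lime || mid || !right)
  T F F T  ✗ fails (!lime || down || !right)
  T F T F  ✗ fails (lime || mid || !right)
  T F T T  ✓ satisfies all
  T T F F  ✓ satisfies all
  T T F T  ✗ fails (!right || !mid || !lime)
  T T T F  ✗ fails (!right || !down || !mid)
  T T T T  ✗ fails (!right || !down || !mid)
4 of the 16 rows are models.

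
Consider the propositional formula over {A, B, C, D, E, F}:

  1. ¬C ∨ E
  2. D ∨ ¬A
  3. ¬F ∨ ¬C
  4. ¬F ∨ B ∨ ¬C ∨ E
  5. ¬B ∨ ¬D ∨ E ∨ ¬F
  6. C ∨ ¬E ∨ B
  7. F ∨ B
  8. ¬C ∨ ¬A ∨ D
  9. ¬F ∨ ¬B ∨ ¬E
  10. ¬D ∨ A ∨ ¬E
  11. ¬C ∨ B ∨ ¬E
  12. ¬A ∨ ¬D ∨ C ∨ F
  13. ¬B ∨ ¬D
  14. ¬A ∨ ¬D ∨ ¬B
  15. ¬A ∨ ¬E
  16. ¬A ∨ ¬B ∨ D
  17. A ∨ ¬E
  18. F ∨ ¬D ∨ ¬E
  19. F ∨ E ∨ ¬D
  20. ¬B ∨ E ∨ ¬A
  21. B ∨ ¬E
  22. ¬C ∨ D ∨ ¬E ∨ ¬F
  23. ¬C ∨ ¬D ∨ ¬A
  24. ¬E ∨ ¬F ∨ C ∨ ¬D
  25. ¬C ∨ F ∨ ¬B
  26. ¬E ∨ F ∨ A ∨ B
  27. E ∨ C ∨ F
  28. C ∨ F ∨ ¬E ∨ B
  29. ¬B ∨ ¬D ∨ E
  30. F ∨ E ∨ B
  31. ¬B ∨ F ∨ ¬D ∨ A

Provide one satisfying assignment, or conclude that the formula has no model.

A=True; B=False; C=False; D=True; E=False; F=True

Try C = False.
Try D = True.
From the singleton clause (¬B), B = False.
From the singleton clause (¬E), E = False.
From the singleton clause (F), F = True.
Every clause is now satisfied; A is unconstrained.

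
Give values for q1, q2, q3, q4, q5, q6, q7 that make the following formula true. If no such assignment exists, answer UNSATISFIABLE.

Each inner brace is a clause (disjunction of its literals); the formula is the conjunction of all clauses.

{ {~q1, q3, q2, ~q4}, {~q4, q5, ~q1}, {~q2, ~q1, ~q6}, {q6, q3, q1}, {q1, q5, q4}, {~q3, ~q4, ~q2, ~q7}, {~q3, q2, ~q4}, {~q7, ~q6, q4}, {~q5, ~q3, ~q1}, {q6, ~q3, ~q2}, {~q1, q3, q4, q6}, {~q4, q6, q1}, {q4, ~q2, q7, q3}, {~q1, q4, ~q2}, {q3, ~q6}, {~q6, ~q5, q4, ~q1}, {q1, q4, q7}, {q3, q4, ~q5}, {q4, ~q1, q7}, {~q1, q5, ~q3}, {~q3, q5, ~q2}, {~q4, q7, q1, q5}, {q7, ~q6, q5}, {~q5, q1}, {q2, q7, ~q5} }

q1 ↦ 1; q2 ↦ 1; q3 ↦ 0; q4 ↦ 1; q5 ↦ 1; q6 ↦ 0; q7 ↦ 1

Case q3 = 0:
Unit clause (~q6) forces q6 = 0.
Unit clause (q1) forces q1 = 1.
Unit clause (q4) forces q4 = 1.
Unit clause (q2) forces q2 = 1.
Unit clause (q5) forces q5 = 1.
No clause remains; q7 is free.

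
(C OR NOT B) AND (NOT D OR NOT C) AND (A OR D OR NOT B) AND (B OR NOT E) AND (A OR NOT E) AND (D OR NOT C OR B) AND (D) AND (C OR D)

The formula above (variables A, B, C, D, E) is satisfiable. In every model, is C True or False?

False

Suppose C = true.
Unit clause (NOT D) forces D = false.
But (D) is also a unit clause — contradiction.
So every satisfying assignment has C = False.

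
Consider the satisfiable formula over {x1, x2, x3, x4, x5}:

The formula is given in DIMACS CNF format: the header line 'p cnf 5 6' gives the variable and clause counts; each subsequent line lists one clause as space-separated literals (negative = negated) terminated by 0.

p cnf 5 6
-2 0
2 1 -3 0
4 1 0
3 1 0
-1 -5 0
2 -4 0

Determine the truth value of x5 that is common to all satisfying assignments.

False

Suppose x5 = True.
Unit clause (¬x2) forces x2 = False.
Unit clause (¬x1) forces x1 = False.
Unit clause (¬x3) forces x3 = False.
Now (x3) is unsatisfied and unit — conflict.
So every satisfying assignment has x5 = False.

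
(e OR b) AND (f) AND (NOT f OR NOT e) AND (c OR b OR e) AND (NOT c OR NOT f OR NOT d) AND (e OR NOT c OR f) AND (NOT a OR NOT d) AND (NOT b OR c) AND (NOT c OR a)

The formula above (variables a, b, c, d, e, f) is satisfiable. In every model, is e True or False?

Suppose e = true.
From the singleton clause (f), f = true.
That conflicts with the unit clause (NOT f).
So every satisfying assignment has e = False.

False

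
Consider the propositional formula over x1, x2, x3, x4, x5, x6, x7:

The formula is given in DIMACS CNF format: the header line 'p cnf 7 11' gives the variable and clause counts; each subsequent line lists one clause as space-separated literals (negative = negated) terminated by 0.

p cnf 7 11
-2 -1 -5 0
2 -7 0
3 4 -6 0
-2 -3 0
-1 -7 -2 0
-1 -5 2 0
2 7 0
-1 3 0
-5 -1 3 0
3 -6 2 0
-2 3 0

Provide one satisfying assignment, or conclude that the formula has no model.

UNSATISFIABLE

Branch on x2: set x2 = True.
From the singleton clause (¬x3), x3 = False.
But (x3) is also a unit clause — contradiction.
Undo x2 and try x2 = False.
From the singleton clause (¬x7), x7 = False.
But (x7) is also a unit clause — contradiction.
Neither x2 = True nor x2 = False works.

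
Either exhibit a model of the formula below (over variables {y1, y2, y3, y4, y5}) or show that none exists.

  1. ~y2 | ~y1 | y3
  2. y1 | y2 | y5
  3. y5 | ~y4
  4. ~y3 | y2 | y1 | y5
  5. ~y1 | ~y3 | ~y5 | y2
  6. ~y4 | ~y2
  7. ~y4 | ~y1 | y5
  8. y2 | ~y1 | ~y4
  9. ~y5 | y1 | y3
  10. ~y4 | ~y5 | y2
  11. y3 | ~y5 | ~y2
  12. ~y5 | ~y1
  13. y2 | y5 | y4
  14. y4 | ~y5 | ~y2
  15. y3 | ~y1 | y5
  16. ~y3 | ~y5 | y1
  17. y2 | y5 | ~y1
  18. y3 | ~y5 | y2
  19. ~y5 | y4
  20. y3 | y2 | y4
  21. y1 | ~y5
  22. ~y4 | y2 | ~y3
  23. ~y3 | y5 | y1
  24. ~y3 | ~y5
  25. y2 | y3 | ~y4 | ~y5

y1 ↦ 1, y2 ↦ 1, y3 ↦ 1, y4 ↦ 0, y5 ↦ 0

Suppose y5 = 0.
The clause (~y4) is unit, so y4 = 0.
The clause (y2) is unit, so y2 = 1.
Suppose y1 = 1.
The clause (y3) is unit, so y3 = 1.
This assignment satisfies each clause.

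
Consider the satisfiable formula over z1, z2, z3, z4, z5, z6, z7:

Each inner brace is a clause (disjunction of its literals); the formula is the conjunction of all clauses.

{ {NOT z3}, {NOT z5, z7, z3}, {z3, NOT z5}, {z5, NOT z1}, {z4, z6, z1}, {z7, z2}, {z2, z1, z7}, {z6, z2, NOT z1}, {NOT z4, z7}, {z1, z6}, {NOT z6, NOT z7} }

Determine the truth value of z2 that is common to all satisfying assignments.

True

Suppose z2 = false.
The clause (NOT z3) is unit, so z3 = false.
The clause (NOT z5) is unit, so z5 = false.
The clause (NOT z1) is unit, so z1 = false.
The clause (z7) is unit, so z7 = true.
The clause (z6) is unit, so z6 = true.
That conflicts with the unit clause (NOT z6).
So every satisfying assignment has z2 = True.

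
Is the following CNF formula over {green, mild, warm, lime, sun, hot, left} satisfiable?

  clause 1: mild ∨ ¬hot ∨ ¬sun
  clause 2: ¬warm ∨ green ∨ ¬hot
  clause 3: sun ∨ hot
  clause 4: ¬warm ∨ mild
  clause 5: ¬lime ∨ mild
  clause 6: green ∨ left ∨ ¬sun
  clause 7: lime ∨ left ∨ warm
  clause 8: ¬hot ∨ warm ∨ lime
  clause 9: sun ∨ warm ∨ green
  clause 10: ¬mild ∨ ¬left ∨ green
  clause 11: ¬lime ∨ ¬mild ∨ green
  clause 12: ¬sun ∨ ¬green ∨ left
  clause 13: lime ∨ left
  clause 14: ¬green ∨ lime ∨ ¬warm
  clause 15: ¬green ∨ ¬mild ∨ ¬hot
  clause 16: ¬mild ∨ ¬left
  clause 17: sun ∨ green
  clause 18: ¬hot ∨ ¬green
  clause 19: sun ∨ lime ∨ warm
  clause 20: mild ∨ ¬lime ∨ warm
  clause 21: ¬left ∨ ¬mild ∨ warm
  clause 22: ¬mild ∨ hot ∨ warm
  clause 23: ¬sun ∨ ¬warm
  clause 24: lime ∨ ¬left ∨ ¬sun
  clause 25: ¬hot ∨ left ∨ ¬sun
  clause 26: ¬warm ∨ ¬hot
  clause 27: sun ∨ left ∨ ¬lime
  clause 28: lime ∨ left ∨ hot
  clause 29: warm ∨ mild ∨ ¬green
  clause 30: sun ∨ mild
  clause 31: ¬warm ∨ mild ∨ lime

Try sun = True.
The clause (¬warm) is unit, so warm = False.
Try mild = True.
The clause (¬left) is unit, so left = False.
The clause (green) is unit, so green = True.
That conflicts with the unit clause (¬green).
So mild must be the other value — set mild = False.
The clause (¬hot) is unit, so hot = False.
The clause (¬lime) is unit, so lime = False.
The clause (left) is unit, so left = True.
That conflicts with the unit clause (¬left).
Neither mild = True nor mild = False works.
So sun must be the other value — set sun = False.
The clause (hot) is unit, so hot = True.
The clause (green) is unit, so green = True.
That conflicts with the unit clause (¬green).
Neither sun = True nor sun = False works.
No assignment satisfies every clause.

Unsatisfiable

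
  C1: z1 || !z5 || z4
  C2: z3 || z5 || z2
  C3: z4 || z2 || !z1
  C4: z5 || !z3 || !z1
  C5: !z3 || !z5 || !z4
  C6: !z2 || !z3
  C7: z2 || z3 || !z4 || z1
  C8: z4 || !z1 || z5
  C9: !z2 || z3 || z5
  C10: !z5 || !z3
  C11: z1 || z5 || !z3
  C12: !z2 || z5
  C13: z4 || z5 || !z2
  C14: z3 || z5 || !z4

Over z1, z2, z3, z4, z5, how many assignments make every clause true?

4

There are 2^5 = 32 truth assignments over (z1, z2, z3, z4, z5).
Split on z1. With z1 = true, the clauses containing z1 are satisfied and !z1 drops from the rest; 3 of the 2^4 = 16 assignments to the other variables satisfy what remains.
With z1 = false, by the same count on the reduced clause set, 1 assignment works.
(One model: z1=F, z2=T, z3=F, z4=T, z5=T.)
Total: 3 + 1 = 4.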